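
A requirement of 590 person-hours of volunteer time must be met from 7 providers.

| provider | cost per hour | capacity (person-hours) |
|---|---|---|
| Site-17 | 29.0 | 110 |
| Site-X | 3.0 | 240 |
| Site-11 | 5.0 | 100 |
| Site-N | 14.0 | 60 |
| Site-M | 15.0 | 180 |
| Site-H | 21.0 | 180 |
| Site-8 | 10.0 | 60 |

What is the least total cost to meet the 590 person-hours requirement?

4610

Fill from the cheapest provider first.
Site-X at 3.0: take all 240 person-hours — 350 still needed.
Site-11 at 5.0: take all 100 person-hours — 250 still needed.
Site-8 at 10.0: take all 60 person-hours — 190 still needed.
Site-N at 14.0: take all 60 person-hours — 130 still needed.
Take 130 from Site-M at 15.0 to finish.
Site-H, Site-17: unused.
Cost = 240×3.0 + 100×5.0 + 60×10.0 + 60×14.0 + 130×15.0 = 4610.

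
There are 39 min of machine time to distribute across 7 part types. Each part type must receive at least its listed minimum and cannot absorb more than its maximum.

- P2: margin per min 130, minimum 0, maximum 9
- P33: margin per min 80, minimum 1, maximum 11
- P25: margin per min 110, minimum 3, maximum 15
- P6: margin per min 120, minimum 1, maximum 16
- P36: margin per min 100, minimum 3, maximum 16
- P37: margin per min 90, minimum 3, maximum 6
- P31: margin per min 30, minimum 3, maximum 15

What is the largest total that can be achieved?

4270

Meeting every minimum uses 0+1+3+1+3+3+3 = 14 min, leaving 25.
Rank by margin per min: P2 130 > P6 120 > P25 110 > P36 100 > P37 90 > P33 80 > P31 30.
P2: +9 to 9 (cap) — 16 left.
P6: +15 to 16 (cap) — 1 left.
P25: +1 (room for 12) → 4. Pool exhausted.
Total = 130×9 + 80×1 + 110×4 + 120×16 + 100×3 + 90×3 + 30×3 = 4270.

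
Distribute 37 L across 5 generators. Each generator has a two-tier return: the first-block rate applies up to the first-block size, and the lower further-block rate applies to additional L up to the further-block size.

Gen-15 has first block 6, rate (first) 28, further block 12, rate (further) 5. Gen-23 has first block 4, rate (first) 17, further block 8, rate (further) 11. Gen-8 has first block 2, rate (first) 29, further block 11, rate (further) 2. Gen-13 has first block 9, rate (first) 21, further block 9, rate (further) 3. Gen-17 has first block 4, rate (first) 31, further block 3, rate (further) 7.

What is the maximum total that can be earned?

Rank every tier by rate: Gen-17/T1 31 > Gen-8/T1 29 > Gen-15/T1 28 > Gen-13/T1 21 > Gen-23/T1 17 > Gen-23/T2 11 > Gen-17/T2 7 > Gen-15/T2 5 > Gen-13/T2 3 > Gen-8/T2 2.
Fill Gen-17 T1 block (4 at 31) — 33 left.
Gen-8 T1 at 29: fill all 2 — 31 left.
Gen-15 T1 at 28: fill all 6 — 25 left.
Gen-13 T1 at 21: fill all 9 — 16 left.
Gen-23/T1 (17): +4 — 12 left.
Gen-23/T2 (11): +8 — 4 left.
Gen-17/T2 (7): +3 — 1 left.
1 remain; put them into Gen-15 T2 at 5.
Total = 31×4 + 29×2 + 28×6 + 21×9 + 17×4 + 11×8 + 7×3 + 5×1 = 721.

721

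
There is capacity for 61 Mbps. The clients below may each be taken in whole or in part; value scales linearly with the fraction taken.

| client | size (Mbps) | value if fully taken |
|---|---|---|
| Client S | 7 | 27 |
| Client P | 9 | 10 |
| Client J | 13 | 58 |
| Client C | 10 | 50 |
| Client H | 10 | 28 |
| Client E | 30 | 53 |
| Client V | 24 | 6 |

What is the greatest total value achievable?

Rank by value-to-size ratio: Client C 50/10≈5, Client J 58/13≈4.46, Client S 27/7≈3.86, Client H 28/10≈2.8, Client E 53/30≈1.77, Client P 10/9≈1.11, Client V 6/24≈0.25.
Take all of Client C (10 Mbps, value 50) — 51 Mbps left.
All 13 Mbps of Client J fit (value 58) — 38 remain.
Take all of Client S (7 Mbps, value 27) — 31 Mbps left.
All 10 Mbps of Client H fit (value 28) — 21 remain.
Fill the last 21 Mbps with part of Client E: 21/30 of it earns 37.1.
Total value = 200.1.

200.1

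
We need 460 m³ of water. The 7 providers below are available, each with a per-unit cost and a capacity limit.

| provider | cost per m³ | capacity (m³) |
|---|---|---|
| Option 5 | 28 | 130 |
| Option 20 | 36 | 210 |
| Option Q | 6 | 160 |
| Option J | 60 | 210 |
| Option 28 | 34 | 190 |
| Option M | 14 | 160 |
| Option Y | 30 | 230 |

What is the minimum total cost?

Use providers in increasing cost order.
Take 160 from Option Q at 6 ; need 300 more.
Option M at 14: take all 160 m³ ; 140 still needed.
Option 5 (28): use full 130 ; 10 m³ to go.
Option Y (30): take the remaining 10 ; done.
Option 28, Option 20, Option J: unused.
Cost = 160×6 + 160×14 + 130×28 + 10×30 = 7140.

7140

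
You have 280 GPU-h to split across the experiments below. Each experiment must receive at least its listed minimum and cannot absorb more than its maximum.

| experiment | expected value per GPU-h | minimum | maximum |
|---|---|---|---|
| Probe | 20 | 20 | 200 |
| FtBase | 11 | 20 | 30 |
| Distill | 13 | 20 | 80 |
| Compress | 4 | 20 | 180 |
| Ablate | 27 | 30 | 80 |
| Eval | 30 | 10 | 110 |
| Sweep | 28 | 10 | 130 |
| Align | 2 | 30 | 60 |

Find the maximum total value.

Meeting every minimum uses 20+20+20+20+30+10+10+30 = 160 GPU-h, leaving 120.
Order the experiments by expected value per GPU-h: Eval 30 > Sweep 28 > Ablate 27 > Probe 20 > Distill 13 > FtBase 11 > Compress 4 > Align 2.
Give Eval 100 more to hit its cap of 110 → 20 left.
Only 20 left; Sweep takes them to reach 30.
Total = 20×20 + 11×20 + 13×20 + 4×20 + 27×30 + 30×110 + 28×30 + 2×30 = 5970.

5970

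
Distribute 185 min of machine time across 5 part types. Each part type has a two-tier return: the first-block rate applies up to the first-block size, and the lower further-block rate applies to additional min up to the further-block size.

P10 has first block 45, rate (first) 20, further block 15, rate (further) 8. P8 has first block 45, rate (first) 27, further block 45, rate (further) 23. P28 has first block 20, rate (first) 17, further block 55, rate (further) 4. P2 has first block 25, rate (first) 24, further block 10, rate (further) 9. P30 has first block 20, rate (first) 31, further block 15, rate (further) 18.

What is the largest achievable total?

Rank every tier by rate: P30/tier1 31 > P8/tier1 27 > P2/tier1 24 > P8/tier2 23 > P10/tier1 20 > P30/tier2 18 > P28/tier1 17 > P2/tier2 9 > P10/tier2 8 > P28/tier2 4.
P30/tier1 (31): +20 — 165 left.
Fill P8 tier1 block (45 at 27) — 120 left.
Fill P2 tier1 block (25 at 24) — 95 left.
Fill P8 tier2 block (45 at 23) — 50 left.
P10/tier1 (20): +45 — 5 left.
P30/tier2: +5 of 15 at 18; pool empty.
Total = 31×20 + 27×45 + 24×25 + 23×45 + 20×45 + 18×5 = 4460.

4460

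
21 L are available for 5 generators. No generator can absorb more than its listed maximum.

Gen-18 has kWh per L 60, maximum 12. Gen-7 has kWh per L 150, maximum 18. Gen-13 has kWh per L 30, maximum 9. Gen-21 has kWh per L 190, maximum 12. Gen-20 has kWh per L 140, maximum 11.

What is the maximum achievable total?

Highest kWh per L first: Gen-21 190 > Gen-7 150 > Gen-20 140 > Gen-18 60 > Gen-13 30.
Gen-21 takes 12 to reach its cap of 12 — 9 left.
Gen-7 has room for 18 but only 9 remain, so it gets 9.
Total = 150×9 + 190×12 = 3630.

3630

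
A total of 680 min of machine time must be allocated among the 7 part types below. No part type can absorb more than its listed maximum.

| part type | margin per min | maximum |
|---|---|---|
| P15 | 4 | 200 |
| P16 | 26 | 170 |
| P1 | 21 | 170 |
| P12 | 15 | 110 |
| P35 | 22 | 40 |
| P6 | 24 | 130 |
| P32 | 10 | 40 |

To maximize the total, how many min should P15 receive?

Highest margin per min first: P16 26 > P6 24 > P35 22 > P1 21 > P12 15 > P32 10 > P15 4.
Give P16 170 to hit its cap of 170 → 510 left.
P6: +130 to 130 (cap) → 380 left.
P35: +40 to 40 (cap) → 340 left.
P1: +170 to 170 (cap) → 170 left.
Give P12 110 to hit its cap of 110 → 60 left.
Give P32 40 to hit its cap of 40 → 20 left.
P15 has room for 200 but only 20 remain, so it gets 20.

20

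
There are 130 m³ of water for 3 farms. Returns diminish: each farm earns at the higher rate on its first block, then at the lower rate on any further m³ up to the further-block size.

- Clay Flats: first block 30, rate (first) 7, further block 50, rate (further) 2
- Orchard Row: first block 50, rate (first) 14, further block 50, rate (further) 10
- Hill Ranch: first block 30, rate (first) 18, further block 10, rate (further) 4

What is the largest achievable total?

Treat each block as its own option and order by rate: Hill Ranch/tier1 18 > Orchard Row/tier1 14 > Orchard Row/tier2 10 > Clay Flats/tier1 7 > Hill Ranch/tier2 4 > Clay Flats/tier2 2.
Hill Ranch/tier1 (18): +30 ; 100 left.
Fill Orchard Row tier1 block (50 at 14) ; 50 left.
Orchard Row/tier2 (10): +50 ; 0 left.
Total = 18×30 + 14×50 + 10×50 = 1740.

1740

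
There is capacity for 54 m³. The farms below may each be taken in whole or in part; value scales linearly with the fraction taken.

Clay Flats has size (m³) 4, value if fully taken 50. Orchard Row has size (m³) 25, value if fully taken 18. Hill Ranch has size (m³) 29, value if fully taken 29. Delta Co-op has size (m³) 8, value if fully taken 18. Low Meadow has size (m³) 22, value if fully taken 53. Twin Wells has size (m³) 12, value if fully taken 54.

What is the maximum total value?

183

Best value per unit of size first: Clay Flats 50/4≈12.5, Twin Wells 54/12≈4.5, Low Meadow 53/22≈2.41, Delta Co-op 18/8≈2.25, Hill Ranch 29/29≈1, Orchard Row 18/25≈0.72.
All 4 m³ of Clay Flats fit (value 50) ; 50 remain.
Twin Wells: take in full, 12 m³ for value 54 ; 38 left.
Low Meadow: take in full, 22 m³ for value 53 ; 16 left.
Take all of Delta Co-op (8 m³, value 18) ; 8 m³ left.
Only 8 m³ remain; take 8/29 of Hill Ranch for value 29×8/29 = 8.
Total value = 183.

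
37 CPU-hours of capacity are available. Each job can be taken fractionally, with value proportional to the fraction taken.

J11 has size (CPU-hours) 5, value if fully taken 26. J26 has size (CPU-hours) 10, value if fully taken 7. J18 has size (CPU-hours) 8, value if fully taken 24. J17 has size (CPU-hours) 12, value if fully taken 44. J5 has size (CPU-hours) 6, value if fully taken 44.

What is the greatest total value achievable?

142.2

Best value per unit of size first: J5 44/6≈7.33, J11 26/5≈5.2, J17 44/12≈3.67, J18 24/8≈3, J26 7/10≈0.7.
Take all of J5 (6 CPU-hours, value 44) — 31 CPU-hours left.
Take all of J11 (5 CPU-hours, value 26) — 26 CPU-hours left.
J17: take in full, 12 CPU-hours for value 44 — 14 left.
Take all of J18 (8 CPU-hours, value 24) — 6 CPU-hours left.
Fill the last 6 CPU-hours with part of J26: 6/10 of it earns 4.2.
Total value = 142.2.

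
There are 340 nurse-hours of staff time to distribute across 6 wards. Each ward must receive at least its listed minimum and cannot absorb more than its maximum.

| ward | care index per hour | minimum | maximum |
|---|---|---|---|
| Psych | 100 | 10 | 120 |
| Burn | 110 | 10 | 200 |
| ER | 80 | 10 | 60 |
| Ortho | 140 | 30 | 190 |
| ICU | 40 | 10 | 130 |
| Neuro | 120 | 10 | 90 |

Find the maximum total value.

42900

Meeting every minimum uses 10+10+10+30+10+10 = 80 nurse-hours, leaving 260.
Highest care index per hour first: Ortho 140 > Neuro 120 > Burn 110 > Psych 100 > ER 80 > ICU 40.
Give Ortho 160 more to hit its cap of 190 → 100 left.
Give Neuro 80 more to hit its cap of 90 → 20 left.
Burn has room for 190 more but only 20 remain, so it gets 30.
Total = 100×10 + 110×30 + 80×10 + 140×190 + 40×10 + 120×90 = 42900.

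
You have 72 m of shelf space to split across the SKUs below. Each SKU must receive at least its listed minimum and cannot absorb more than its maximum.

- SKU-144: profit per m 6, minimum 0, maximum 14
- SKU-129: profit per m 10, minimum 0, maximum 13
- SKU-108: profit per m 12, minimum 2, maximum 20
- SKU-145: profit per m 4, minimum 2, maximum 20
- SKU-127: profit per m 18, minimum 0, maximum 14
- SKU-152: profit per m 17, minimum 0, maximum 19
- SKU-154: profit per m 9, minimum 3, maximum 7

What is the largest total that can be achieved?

Meeting every minimum uses 0+0+2+2+0+0+3 = 7 m, leaving 65.
Order the SKUs by profit per m: SKU-127 18 > SKU-152 17 > SKU-108 12 > SKU-129 10 > SKU-154 9 > SKU-144 6 > SKU-145 4.
SKU-127: +14 to 14 (cap) ; 51 left.
Give SKU-152 19 more to hit its cap of 19 ; 32 left.
Give SKU-108 18 more to hit its cap of 20 ; 14 left.
Give SKU-129 13 more to hit its cap of 13 ; 1 left.
SKU-154 has room for 4 more but only 1 remain, so it gets 4.
Total = 10×13 + 12×20 + 4×2 + 18×14 + 17×19 + 9×4 = 989.

989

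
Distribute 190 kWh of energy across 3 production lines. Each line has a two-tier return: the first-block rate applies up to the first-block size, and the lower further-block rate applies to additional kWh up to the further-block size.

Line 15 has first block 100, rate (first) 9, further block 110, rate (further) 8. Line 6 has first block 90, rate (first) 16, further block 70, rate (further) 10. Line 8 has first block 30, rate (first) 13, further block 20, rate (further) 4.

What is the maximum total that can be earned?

Rank every tier by rate: Line 6/tier1 16 > Line 8/tier1 13 > Line 6/tier2 10 > Line 15/tier1 9 > Line 15/tier2 8 > Line 8/tier2 4.
Line 6/tier1 (16): +90 → 100 left.
Line 8 tier1 at 13: fill all 30 → 70 left.
Line 6/tier2 (10): +70 → 0 left.
Total = 16×90 + 13×30 + 10×70 = 2530.

2530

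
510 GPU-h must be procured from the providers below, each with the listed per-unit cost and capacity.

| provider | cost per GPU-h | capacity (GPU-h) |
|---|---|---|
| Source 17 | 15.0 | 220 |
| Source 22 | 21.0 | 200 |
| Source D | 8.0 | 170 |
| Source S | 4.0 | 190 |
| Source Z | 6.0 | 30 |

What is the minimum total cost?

Use providers in increasing cost order.
Source S at 4.0: take all 190 GPU-h ; 320 still needed.
Source Z (6.0): use full 30 ; 290 GPU-h to go.
Source D at 8.0: take all 170 GPU-h ; 120 still needed.
Source 17 (15.0): take the remaining 120 ; done.
Source 22: unused.
Cost = 190×4.0 + 30×6.0 + 170×8.0 + 120×15.0 = 4100.

4100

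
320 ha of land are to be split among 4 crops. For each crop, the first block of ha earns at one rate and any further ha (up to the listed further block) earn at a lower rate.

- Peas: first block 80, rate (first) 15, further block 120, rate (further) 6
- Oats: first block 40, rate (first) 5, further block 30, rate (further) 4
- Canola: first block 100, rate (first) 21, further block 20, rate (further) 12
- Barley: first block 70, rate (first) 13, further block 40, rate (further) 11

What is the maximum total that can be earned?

4950

Rank every tier by rate: Canola/first 21 > Peas/first 15 > Barley/first 13 > Canola/second 12 > Barley/second 11 > Peas/second 6 > Oats/first 5 > Oats/second 4.
Canola/first (21): +100 ; 220 left.
Fill Peas first block (80 at 15) ; 140 left.
Fill Barley first block (70 at 13) ; 70 left.
Canola/second (12): +20 ; 50 left.
Barley second at 11: fill all 40 ; 10 left.
Peas/second: +10 of 120 at 6; pool empty.
Total = 21×100 + 15×80 + 13×70 + 12×20 + 11×40 + 6×10 = 4950.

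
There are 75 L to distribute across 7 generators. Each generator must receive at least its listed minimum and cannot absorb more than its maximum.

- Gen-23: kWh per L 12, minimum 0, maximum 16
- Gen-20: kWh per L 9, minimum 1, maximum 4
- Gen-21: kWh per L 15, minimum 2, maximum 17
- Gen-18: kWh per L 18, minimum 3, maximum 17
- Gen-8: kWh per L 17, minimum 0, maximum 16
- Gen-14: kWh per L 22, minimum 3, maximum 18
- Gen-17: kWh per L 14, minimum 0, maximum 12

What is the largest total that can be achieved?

Meeting every minimum uses 0+1+2+3+0+3+0 = 9 L, leaving 66.
Order the generators by kWh per L: Gen-14 22 > Gen-18 18 > Gen-8 17 > Gen-21 15 > Gen-17 14 > Gen-23 12 > Gen-20 9.
Gen-14: +15 to 18 (cap) — 51 left.
Gen-18: +14 to 17 (cap) — 37 left.
Gen-8 takes 16 more to reach its cap of 16 — 21 left.
Gen-21 takes 15 more to reach its cap of 17 — 6 left.
Only 6 left; Gen-17 takes them to reach 6.
Total = 9×1 + 15×17 + 18×17 + 17×16 + 22×18 + 14×6 = 1322.

1322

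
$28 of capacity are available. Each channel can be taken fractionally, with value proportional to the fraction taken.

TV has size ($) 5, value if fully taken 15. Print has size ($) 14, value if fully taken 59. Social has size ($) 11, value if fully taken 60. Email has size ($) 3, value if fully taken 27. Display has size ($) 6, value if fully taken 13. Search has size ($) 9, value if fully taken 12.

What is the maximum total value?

Rank by value-to-size ratio: Email 27/3≈9, Social 60/11≈5.45, Print 59/14≈4.21, TV 15/5≈3, Display 13/6≈2.17, Search 12/9≈1.33.
Email: take in full, 3 $ for value 27 → 25 left.
All 11 $ of Social fit (value 60) → 14 remain.
All 14 $ of Print fit (value 59) → 0 remain.
Total value = 146.

146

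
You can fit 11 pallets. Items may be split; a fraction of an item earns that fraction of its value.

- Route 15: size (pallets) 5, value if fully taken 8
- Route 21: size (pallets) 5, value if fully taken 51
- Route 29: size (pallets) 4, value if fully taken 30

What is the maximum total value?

Best value per unit of size first: Route 21 51/5≈10.2, Route 29 30/4≈7.5, Route 15 8/5≈1.6.
All 5 pallets of Route 21 fit (value 51) ; 6 remain.
Route 29: take in full, 4 pallets for value 30 ; 2 left.
2 pallets left: a 2/5 share of Route 15 gives 8×2/5 = 3.2.
Total value = 84.2.

84.2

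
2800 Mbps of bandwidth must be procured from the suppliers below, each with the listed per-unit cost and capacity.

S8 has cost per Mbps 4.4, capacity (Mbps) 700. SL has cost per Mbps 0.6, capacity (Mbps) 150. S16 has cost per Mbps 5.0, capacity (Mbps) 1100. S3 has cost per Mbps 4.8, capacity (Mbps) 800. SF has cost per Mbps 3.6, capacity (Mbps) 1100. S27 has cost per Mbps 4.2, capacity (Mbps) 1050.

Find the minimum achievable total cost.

Fill from the cheapest supplier first.
Take 150 from SL at 0.6 → need 2650 more.
Take 1100 from SF at 3.6 → need 1550 more.
Take 1050 from S27 at 4.2 → need 500 more.
Take 500 from S8 at 4.4 to finish.
S3, S16: unused.
Cost = 150×0.6 + 1100×3.6 + 1050×4.2 + 500×4.4 = 10660.

10660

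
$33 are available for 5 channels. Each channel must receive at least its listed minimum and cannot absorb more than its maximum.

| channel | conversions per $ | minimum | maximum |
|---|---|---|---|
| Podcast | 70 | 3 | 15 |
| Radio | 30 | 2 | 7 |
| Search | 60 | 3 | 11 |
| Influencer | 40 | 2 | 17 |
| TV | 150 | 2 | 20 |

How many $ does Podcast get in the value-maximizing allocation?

6

Meeting every minimum uses 3+2+3+2+2 = 12 $, leaving 21.
Rank by conversions per $: TV 150 > Podcast 70 > Search 60 > Influencer 40 > Radio 30.
Give TV 18 more to hit its cap of 20 ; 3 left.
Only 3 left; Podcast takes them to reach 6.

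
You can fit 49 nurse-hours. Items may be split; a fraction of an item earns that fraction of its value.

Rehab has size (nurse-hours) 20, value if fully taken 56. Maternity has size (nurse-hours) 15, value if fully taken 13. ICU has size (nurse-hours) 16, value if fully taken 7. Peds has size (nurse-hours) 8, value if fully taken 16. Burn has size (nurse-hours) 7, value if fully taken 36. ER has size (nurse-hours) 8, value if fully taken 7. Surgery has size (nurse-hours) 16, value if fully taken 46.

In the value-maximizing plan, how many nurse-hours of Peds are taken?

Best value per unit of size first: Burn 36/7≈5.14, Surgery 46/16≈2.88, Rehab 56/20≈2.8, Peds 16/8≈2, ER 7/8≈0.875, Maternity 13/15≈0.867, ICU 7/16≈0.438.
Take all of Burn (7 nurse-hours, value 36) — 42 nurse-hours left.
Surgery: take in full, 16 nurse-hours for value 46 — 26 left.
All 20 nurse-hours of Rehab fit (value 56) — 6 remain.
Fill the last 6 nurse-hours with part of Peds: 6/8 of it earns 12.

6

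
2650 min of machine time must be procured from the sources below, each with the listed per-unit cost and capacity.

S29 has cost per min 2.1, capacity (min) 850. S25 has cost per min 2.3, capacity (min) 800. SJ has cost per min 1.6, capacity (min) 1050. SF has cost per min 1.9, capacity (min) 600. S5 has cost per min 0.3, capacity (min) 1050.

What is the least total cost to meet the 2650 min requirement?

Cheapest first:
Take 1050 from S5 at 0.3 ; need 1600 more.
SJ at 1.6: take all 1050 min ; 550 still needed.
SF at 1.9: take 550 of its 600 ; requirement met.
S29, S25: unused.
Cost = 1050×0.3 + 1050×1.6 + 550×1.9 = 3040.

3040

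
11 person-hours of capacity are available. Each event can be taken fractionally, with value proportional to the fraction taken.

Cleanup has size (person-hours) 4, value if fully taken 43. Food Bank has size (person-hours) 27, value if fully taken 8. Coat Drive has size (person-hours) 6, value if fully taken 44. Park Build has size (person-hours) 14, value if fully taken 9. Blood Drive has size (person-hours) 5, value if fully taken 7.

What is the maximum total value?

88.4

Best value per unit of size first: Cleanup 43/4≈10.8, Coat Drive 44/6≈7.33, Blood Drive 7/5≈1.4, Park Build 9/14≈0.643, Food Bank 8/27≈0.296.
All 4 person-hours of Cleanup fit (value 43) — 7 remain.
Coat Drive: take in full, 6 person-hours for value 44 — 1 left.
Fill the last 1 person-hours with part of Blood Drive: 1/5 of it earns 1.4.
Total value = 88.4.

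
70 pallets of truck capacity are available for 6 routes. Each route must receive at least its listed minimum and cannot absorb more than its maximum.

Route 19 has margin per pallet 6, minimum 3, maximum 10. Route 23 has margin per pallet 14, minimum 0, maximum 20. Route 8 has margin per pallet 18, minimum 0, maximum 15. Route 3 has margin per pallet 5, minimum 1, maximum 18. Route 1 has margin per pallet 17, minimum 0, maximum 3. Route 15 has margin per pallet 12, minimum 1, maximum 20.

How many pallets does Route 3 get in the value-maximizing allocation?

2

Meeting every minimum uses 3+0+0+1+0+1 = 5 pallets, leaving 65.
Rank by margin per pallet: Route 8 18 > Route 1 17 > Route 23 14 > Route 15 12 > Route 19 6 > Route 3 5.
Route 8 takes 15 more to reach its cap of 15 → 50 left.
Give Route 1 3 more to hit its cap of 3 → 47 left.
Route 23 takes 20 more to reach its cap of 20 → 27 left.
Route 15: +19 to 20 (cap) → 8 left.
Give Route 19 7 more to hit its cap of 10 → 1 left.
Route 3 has room for 17 more but only 1 remain, so it gets 2.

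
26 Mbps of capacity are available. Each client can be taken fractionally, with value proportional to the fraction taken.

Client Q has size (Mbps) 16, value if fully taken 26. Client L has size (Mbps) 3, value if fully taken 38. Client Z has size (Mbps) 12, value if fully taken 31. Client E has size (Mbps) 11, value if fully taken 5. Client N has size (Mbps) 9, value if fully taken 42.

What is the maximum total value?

114.25

Best value per unit of size first: Client L 38/3≈12.7, Client N 42/9≈4.67, Client Z 31/12≈2.58, Client Q 26/16≈1.62, Client E 5/11≈0.455.
All 3 Mbps of Client L fit (value 38) → 23 remain.
All 9 Mbps of Client N fit (value 42) → 14 remain.
All 12 Mbps of Client Z fit (value 31) → 2 remain.
Fill the last 2 Mbps with part of Client Q: 2/16 of it earns 3.25.
Total value = 114.25.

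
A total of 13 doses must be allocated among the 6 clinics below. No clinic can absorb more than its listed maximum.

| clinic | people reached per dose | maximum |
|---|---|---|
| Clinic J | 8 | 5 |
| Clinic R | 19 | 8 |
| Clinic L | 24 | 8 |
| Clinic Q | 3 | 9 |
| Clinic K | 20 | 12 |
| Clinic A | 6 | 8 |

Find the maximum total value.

292

Rank by people reached per dose: Clinic L 24 > Clinic K 20 > Clinic R 19 > Clinic J 8 > Clinic A 6 > Clinic Q 3.
Clinic L takes 8 to reach its cap of 8 ; 5 left.
Clinic K: +5 (room for 12) → 5. Pool exhausted.
Total = 24×8 + 20×5 = 292.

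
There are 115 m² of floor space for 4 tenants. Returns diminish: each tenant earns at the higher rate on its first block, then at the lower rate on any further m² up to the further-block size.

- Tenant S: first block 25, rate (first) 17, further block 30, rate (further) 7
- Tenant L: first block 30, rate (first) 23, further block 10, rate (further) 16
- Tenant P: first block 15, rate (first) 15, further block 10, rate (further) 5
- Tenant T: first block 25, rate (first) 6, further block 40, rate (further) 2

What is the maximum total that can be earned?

Treat each block as its own option and order by rate: Tenant L/T1 23 > Tenant S/T1 17 > Tenant L/T2 16 > Tenant P/T1 15 > Tenant S/T2 7 > Tenant T/T1 6 > Tenant P/T2 5 > Tenant T/T2 2.
Tenant L T1 at 23: fill all 30 ; 85 left.
Tenant S T1 at 17: fill all 25 ; 60 left.
Tenant L T2 at 16: fill all 10 ; 50 left.
Tenant P/T1 (15): +15 ; 35 left.
Tenant S T2 at 7: fill all 30 ; 5 left.
Tenant T T1 at 6: only 5 left, fill 5.
Total = 23×30 + 17×25 + 16×10 + 15×15 + 7×30 + 6×5 = 1740.

1740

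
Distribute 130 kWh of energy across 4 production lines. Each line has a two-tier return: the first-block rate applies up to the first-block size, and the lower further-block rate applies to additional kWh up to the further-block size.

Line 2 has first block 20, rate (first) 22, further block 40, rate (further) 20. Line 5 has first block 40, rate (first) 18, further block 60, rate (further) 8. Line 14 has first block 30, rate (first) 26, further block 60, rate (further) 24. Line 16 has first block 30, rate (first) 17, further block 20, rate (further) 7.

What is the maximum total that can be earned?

Order all 8 blocks by rate: Line 14/T1 26 > Line 14/T2 24 > Line 2/T1 22 > Line 2/T2 20 > Line 5/T1 18 > Line 16/T1 17 > Line 5/T2 8 > Line 16/T2 7.
Fill Line 14 T1 block (30 at 26) → 100 left.
Line 14 T2 at 24: fill all 60 → 40 left.
Line 2 T1 at 22: fill all 20 → 20 left.
Line 2 T2 at 20: only 20 left, fill 20.
Total = 26×30 + 24×60 + 22×20 + 20×20 = 3060.

3060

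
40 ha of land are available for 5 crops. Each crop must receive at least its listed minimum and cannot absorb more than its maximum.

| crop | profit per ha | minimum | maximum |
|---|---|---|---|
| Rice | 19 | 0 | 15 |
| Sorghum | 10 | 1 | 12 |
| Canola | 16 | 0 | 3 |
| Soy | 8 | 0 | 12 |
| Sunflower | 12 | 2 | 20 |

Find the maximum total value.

Meeting every minimum uses 0+1+0+0+2 = 3 ha, leaving 37.
Rank by profit per ha: Rice 19 > Canola 16 > Sunflower 12 > Sorghum 10 > Soy 8.
Give Rice 15 more to hit its cap of 15 → 22 left.
Canola takes 3 more to reach its cap of 3 → 19 left.
Give Sunflower 18 more to hit its cap of 20 → 1 left.
Sorghum: +1 (room for 11) → 2. Pool exhausted.
Total = 19×15 + 10×2 + 16×3 + 12×20 = 593.

593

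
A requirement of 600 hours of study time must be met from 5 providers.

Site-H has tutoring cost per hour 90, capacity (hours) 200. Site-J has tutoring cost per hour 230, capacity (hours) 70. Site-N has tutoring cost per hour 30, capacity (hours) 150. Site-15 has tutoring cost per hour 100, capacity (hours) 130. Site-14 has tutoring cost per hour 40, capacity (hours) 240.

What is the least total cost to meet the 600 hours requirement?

33100

Use providers in increasing cost order.
Take 150 from Site-N at 30 — need 450 more.
Site-14 at 40: take all 240 hours — 210 still needed.
Site-H at 90: take all 200 hours — 10 still needed.
Site-15 at 100: take 10 of its 130 — requirement met.
Site-J: unused.
Cost = 150×30 + 240×40 + 200×90 + 10×100 = 33100.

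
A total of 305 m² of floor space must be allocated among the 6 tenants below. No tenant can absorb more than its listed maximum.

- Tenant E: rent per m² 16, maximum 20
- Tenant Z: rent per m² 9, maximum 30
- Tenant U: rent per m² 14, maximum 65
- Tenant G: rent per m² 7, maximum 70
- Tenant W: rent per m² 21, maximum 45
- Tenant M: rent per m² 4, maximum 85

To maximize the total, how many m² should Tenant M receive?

75

Rank by rent per m²: Tenant W 21 > Tenant E 16 > Tenant U 14 > Tenant Z 9 > Tenant G 7 > Tenant M 4.
Give Tenant W 45 to hit its cap of 45 ; 260 left.
Give Tenant E 20 to hit its cap of 20 ; 240 left.
Tenant U takes 65 to reach its cap of 65 ; 175 left.
Tenant Z takes 30 to reach its cap of 30 ; 145 left.
Tenant G: +70 to 70 (cap) ; 75 left.
Tenant M has room for 85 but only 75 remain, so it gets 75.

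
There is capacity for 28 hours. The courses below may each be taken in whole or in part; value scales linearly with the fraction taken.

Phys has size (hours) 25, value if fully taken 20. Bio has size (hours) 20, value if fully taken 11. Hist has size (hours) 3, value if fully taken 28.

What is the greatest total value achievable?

48

Best value per unit of size first: Hist 28/3≈9.33, Phys 20/25≈0.8, Bio 11/20≈0.55.
Hist: take in full, 3 hours for value 28 ; 25 left.
Phys: take in full, 25 hours for value 20 ; 0 left.
Total value = 48.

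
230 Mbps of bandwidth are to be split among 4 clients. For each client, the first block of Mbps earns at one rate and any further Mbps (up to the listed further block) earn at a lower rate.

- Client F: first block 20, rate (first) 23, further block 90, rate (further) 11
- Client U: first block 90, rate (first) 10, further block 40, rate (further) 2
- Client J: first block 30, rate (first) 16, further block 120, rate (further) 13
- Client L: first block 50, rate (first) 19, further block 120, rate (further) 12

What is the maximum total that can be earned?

Treat each block as its own option and order by rate: Client F/first 23 > Client L/first 19 > Client J/first 16 > Client J/second 13 > Client L/second 12 > Client F/second 11 > Client U/first 10 > Client U/second 2.
Client F/first (23): +20 ; 210 left.
Fill Client L first block (50 at 19) ; 160 left.
Fill Client J first block (30 at 16) ; 130 left.
Client J/second (13): +120 ; 10 left.
10 remain; put them into Client L second at 12.
Total = 23×20 + 19×50 + 16×30 + 13×120 + 12×10 = 3570.

3570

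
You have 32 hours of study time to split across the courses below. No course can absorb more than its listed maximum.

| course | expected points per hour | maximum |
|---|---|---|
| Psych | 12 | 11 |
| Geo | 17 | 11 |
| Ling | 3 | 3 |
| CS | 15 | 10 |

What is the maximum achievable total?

Rank by expected points per hour: Geo 17 > CS 15 > Psych 12 > Ling 3.
Give Geo 11 to hit its cap of 11 → 21 left.
Give CS 10 to hit its cap of 10 → 11 left.
Psych: +11 to 11 (cap) → 0 left.
Total = 12×11 + 17×11 + 15×10 = 469.

469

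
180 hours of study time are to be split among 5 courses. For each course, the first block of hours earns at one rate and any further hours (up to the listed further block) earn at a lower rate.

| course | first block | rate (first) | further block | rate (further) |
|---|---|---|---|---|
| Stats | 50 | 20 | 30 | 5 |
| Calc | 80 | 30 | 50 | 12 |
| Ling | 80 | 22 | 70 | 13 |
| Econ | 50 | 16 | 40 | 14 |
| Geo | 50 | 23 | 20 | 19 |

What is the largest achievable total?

Rank every tier by rate: Calc/T1 30 > Geo/T1 23 > Ling/T1 22 > Stats/T1 20 > Geo/T2 19 > Econ/T1 16 > Econ/T2 14 > Ling/T2 13 > Calc/T2 12 > Stats/T2 5.
Fill Calc T1 block (80 at 30) → 100 left.
Fill Geo T1 block (50 at 23) → 50 left.
50 remain; put them into Ling T1 at 22.
Total = 30×80 + 23×50 + 22×50 = 4650.

4650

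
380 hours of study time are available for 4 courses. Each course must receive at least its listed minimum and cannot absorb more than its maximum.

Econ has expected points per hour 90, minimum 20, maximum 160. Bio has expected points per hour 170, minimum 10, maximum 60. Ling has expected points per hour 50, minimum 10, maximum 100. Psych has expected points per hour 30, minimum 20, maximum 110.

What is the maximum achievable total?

31400

Meeting every minimum uses 20+10+10+20 = 60 hours, leaving 320.
Order the courses by expected points per hour: Bio 170 > Econ 90 > Ling 50 > Psych 30.
Bio: +50 to 60 (cap) — 270 left.
Econ: +140 to 160 (cap) — 130 left.
Ling takes 90 more to reach its cap of 100 — 40 left.
Psych: +40 (room for 90) → 60. Pool exhausted.
Total = 90×160 + 170×60 + 50×100 + 30×60 = 31400.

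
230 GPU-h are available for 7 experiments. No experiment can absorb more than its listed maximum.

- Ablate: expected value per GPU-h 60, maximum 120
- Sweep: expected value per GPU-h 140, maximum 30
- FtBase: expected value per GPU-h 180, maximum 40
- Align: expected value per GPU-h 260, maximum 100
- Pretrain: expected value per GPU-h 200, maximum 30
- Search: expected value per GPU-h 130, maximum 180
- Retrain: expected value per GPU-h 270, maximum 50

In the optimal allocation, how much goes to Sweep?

10

Rank by expected value per GPU-h: Retrain 270 > Align 260 > Pretrain 200 > FtBase 180 > Sweep 140 > Search 130 > Ablate 60.
Give Retrain 50 to hit its cap of 50 — 180 left.
Align: +100 to 100 (cap) — 80 left.
Pretrain: +30 to 30 (cap) — 50 left.
Give FtBase 40 to hit its cap of 40 — 10 left.
Sweep has room for 30 but only 10 remain, so it gets 10.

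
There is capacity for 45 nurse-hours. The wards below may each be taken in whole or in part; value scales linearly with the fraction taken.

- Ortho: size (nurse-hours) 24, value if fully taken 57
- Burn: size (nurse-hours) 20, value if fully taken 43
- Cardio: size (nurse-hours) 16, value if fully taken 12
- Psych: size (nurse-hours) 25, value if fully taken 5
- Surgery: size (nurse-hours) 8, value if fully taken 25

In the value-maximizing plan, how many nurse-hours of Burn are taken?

13

Best value per unit of size first: Surgery 25/8≈3.12, Ortho 57/24≈2.38, Burn 43/20≈2.15, Cardio 12/16≈0.75, Psych 5/25≈0.2.
All 8 nurse-hours of Surgery fit (value 25) — 37 remain.
All 24 nurse-hours of Ortho fit (value 57) — 13 remain.
Only 13 nurse-hours remain; take 13/20 of Burn for value 43×13/20 = 27.95.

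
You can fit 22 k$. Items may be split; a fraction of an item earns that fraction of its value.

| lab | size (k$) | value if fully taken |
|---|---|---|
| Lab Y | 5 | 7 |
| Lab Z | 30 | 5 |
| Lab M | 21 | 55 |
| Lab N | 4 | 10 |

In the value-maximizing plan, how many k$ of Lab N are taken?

1

Best value per unit of size first: Lab M 55/21≈2.62, Lab N 10/4≈2.5, Lab Y 7/5≈1.4, Lab Z 5/30≈0.167.
All 21 k$ of Lab M fit (value 55) — 1 remain.
Only 1 k$ remain; take 1/4 of Lab N for value 10×1/4 = 2.5.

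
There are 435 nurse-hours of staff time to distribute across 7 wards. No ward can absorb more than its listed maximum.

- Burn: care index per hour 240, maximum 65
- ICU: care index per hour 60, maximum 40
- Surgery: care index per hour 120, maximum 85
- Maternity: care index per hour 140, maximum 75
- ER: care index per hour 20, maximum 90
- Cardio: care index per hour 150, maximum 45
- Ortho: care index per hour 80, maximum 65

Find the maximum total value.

51850

Order the wards by care index per hour: Burn 240 > Cardio 150 > Maternity 140 > Surgery 120 > Ortho 80 > ICU 60 > ER 20.
Give Burn 65 to hit its cap of 65 — 370 left.
Cardio takes 45 to reach its cap of 45 — 325 left.
Give Maternity 75 to hit its cap of 75 — 250 left.
Surgery: +85 to 85 (cap) — 165 left.
Ortho takes 65 to reach its cap of 65 — 100 left.
ICU takes 40 to reach its cap of 40 — 60 left.
ER: +60 (room for 90) → 60. Pool exhausted.
Total = 240×65 + 60×40 + 120×85 + 140×75 + 20×60 + 150×45 + 80×65 = 51850.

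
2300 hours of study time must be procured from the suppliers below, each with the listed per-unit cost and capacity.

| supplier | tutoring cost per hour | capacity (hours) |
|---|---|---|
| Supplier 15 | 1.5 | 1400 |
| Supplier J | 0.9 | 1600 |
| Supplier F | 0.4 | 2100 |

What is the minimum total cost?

1020

Use suppliers in increasing cost order.
Take 2100 from Supplier F at 0.4 ; need 200 more.
Supplier J at 0.9: take 200 of its 1600 ; requirement met.
Supplier 15: unused.
Cost = 2100×0.4 + 200×0.9 = 1020.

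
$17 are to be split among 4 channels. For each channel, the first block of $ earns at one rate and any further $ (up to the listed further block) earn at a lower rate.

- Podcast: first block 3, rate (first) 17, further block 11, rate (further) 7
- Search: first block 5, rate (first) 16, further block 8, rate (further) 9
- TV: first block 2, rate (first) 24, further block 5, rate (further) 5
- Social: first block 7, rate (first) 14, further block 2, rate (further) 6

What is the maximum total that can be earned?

277

Rank every tier by rate: TV/tier1 24 > Podcast/tier1 17 > Search/tier1 16 > Social/tier1 14 > Search/tier2 9 > Podcast/tier2 7 > Social/tier2 6 > TV/tier2 5.
Fill TV tier1 block (2 at 24) — 15 left.
Fill Podcast tier1 block (3 at 17) — 12 left.
Search/tier1 (16): +5 — 7 left.
Fill Social tier1 block (7 at 14) — 0 left.
Total = 24×2 + 17×3 + 16×5 + 14×7 = 277.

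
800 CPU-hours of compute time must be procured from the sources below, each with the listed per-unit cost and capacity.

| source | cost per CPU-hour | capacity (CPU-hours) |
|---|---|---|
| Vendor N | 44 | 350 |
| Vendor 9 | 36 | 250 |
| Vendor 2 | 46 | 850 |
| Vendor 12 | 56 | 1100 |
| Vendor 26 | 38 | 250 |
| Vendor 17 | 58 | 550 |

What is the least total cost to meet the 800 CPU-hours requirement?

31700

Cheapest first:
Take 250 from Vendor 9 at 36 — need 550 more.
Vendor 26 at 38: take all 250 CPU-hours — 300 still needed.
Take 300 from Vendor N at 44 to finish.
Vendor 2, Vendor 12, Vendor 17: unused.
Cost = 250×36 + 250×38 + 300×44 = 31700.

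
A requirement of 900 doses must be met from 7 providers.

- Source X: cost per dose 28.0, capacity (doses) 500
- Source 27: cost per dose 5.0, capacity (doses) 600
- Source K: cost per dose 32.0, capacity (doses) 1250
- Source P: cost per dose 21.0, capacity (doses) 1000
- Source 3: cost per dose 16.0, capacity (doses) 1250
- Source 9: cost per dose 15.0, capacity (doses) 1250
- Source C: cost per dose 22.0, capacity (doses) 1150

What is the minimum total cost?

Use providers in increasing cost order.
Source 27 (5.0): use full 600 — 300 doses to go.
Source 9 at 15.0: take 300 of its 1250 — requirement met.
Source 3, Source P, Source C, Source X, Source K: unused.
Cost = 600×5.0 + 300×15.0 = 7500.

7500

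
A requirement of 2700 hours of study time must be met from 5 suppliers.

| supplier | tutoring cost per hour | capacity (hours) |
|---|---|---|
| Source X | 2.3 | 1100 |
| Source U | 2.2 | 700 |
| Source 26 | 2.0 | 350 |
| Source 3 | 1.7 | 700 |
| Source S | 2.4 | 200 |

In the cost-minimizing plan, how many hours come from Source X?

Fill from the cheapest supplier first.
Take 700 from Source 3 at 1.7 — need 2000 more.
Source 26 at 2.0: take all 350 hours — 1650 still needed.
Source U (2.2): use full 700 — 950 hours to go.
Take 950 from Source X at 2.3 to finish.
Source S: unused.

950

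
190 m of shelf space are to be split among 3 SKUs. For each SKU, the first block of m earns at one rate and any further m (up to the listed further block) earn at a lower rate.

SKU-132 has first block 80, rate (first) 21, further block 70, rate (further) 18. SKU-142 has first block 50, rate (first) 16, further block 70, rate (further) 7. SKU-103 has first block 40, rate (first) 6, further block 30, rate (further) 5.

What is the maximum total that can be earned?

Order all 6 blocks by rate: SKU-132/T1 21 > SKU-132/T2 18 > SKU-142/T1 16 > SKU-142/T2 7 > SKU-103/T1 6 > SKU-103/T2 5.
SKU-132 T1 at 21: fill all 80 ; 110 left.
Fill SKU-132 T2 block (70 at 18) ; 40 left.
40 remain; put them into SKU-142 T1 at 16.
Total = 21×80 + 18×70 + 16×40 = 3580.

3580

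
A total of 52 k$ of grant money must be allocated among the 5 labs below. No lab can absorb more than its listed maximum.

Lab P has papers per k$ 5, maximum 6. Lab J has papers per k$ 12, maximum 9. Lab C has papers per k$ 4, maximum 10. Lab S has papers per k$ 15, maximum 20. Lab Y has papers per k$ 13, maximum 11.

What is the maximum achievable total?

605

Order the labs by papers per k$: Lab S 15 > Lab Y 13 > Lab J 12 > Lab P 5 > Lab C 4.
Lab S: +20 to 20 (cap) — 32 left.
Give Lab Y 11 to hit its cap of 11 — 21 left.
Lab J: +9 to 9 (cap) — 12 left.
Lab P: +6 to 6 (cap) — 6 left.
Lab C: +6 (room for 10) → 6. Pool exhausted.
Total = 5×6 + 12×9 + 4×6 + 15×20 + 13×11 = 605.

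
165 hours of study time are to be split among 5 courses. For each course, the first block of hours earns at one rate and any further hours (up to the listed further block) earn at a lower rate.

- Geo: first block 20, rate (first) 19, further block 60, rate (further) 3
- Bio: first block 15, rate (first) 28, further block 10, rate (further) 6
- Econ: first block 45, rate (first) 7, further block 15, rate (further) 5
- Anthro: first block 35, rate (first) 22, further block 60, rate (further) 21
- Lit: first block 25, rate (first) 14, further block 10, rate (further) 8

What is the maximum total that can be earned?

3260

Order all 10 blocks by rate: Bio/T1 28 > Anthro/T1 22 > Anthro/T2 21 > Geo/T1 19 > Lit/T1 14 > Lit/T2 8 > Econ/T1 7 > Bio/T2 6 > Econ/T2 5 > Geo/T2 3.
Bio/T1 (28): +15 → 150 left.
Anthro T1 at 22: fill all 35 → 115 left.
Anthro T2 at 21: fill all 60 → 55 left.
Geo T1 at 19: fill all 20 → 35 left.
Fill Lit T1 block (25 at 14) → 10 left.
Fill Lit T2 block (10 at 8) → 0 left.
Total = 28×15 + 22×35 + 21×60 + 19×20 + 14×25 + 8×10 = 3260.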